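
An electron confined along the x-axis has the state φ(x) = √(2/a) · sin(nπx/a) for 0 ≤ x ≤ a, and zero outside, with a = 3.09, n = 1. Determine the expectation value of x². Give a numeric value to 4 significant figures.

2.699

⟨x²⟩ = ∫ x²·|φ|² dx (integrals over the domain).
With sin²θ = (1 − cos2θ)/2 on 0 ≤ x ≤ a: ∫sin²(nπx/a) dx = a/2, ∫x·sin²(nπx/a) dx = a²/4, ∫x²·sin²(nπx/a) dx = a³·(1/6 − 1/(4n²π²)); higher powers xᵏ the same way, integrating xᵏ·cos(2nπx/a) by parts.
⟨x²⟩ = 2.6990.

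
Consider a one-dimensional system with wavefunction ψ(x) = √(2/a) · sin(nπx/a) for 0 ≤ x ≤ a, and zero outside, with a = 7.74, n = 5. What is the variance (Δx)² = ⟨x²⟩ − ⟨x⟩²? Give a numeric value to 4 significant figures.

4.871

Compute ⟨x⟩ and ⟨x²⟩ separately, then (Δx)² = ⟨x²⟩ − ⟨x⟩².
With sin²θ = (1 − cos2θ)/2 on 0 ≤ x ≤ a: ∫sin²(nπx/a) dx = a/2, ∫x·sin²(nπx/a) dx = a²/4, ∫x²·sin²(nπx/a) dx = a³·(1/6 − 1/(4n²π²)); higher powers xᵏ the same way, integrating xᵏ·cos(2nπx/a) by parts.
⟨x⟩ = 3.8700 and ⟨x²⟩ = 19.848.
(Δx)² = 19.848 − (3.8700)² = 4.8709.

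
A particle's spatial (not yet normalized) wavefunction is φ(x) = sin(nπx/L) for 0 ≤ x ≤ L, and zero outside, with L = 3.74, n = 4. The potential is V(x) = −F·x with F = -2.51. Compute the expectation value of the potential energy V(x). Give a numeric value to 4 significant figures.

⟨V⟩ = ∫ V(x)·|φ|² dx / ∫|φ|² dx.
With sin²θ = (1 − cos2θ)/2 on 0 ≤ x ≤ L: ∫sin²(nπx/L) dx = L/2, ∫x·sin²(nπx/L) dx = L²/4, ∫x²·sin²(nπx/L) dx = L³·(1/6 − 1/(4n²π²)); higher powers xᵏ the same way, integrating xᵏ·cos(2nπx/L) by parts.
State is unnormalized: ∫|φ|² dx = 1.8700, and ∫φ*·V(x)·φ dx = 8.7772, so ⟨V⟩ = 8.7772 / 1.8700.
⟨V⟩ = 4.6937.

4.694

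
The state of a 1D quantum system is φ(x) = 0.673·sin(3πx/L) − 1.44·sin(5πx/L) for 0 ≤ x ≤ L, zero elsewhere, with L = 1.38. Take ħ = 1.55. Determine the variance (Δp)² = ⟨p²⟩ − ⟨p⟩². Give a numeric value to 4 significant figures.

275.6

Compute ⟨p⟩ and ⟨p²⟩ separately; (Δp)² = ⟨p²⟩ − ⟨p⟩².
d²/dx² sin(jπx/L) = −(jπ/L)²·sin(jπx/L); on 0 ≤ x ≤ L, ∫sin²(jπx/L) dx = L/2 and ∫sin(jπx/L)·sin(lπx/L) dx = 0 for j ≠ l, so only diagonal terms survive in ∫|φ|² and ∫φ·φ″; ∫φ·φ′ dx = [φ²/2] between the walls = 0.
Normalization: ∫|φ|² dx = 1.7433.
⟨p⟩ = 0.0000 and ⟨p²⟩ = 275.56.
(Δp)² = 275.56 − (0.0000)² = 275.56.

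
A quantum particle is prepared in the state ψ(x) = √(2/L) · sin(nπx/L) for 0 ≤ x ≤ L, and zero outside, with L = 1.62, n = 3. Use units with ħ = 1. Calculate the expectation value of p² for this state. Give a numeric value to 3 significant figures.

33.8

p² ψ = −ħ² d²ψ/dx²; ⟨p²⟩ = −ħ² ∫ ψ*·ψ'' dx.
d/dx sin(nπx/L) = (nπ/L)·cos(nπx/L) and d²/dx² sin(nπx/L) = −(nπ/L)²·sin(nπx/L); on 0 ≤ x ≤ L, ∫sin²(nπx/L) dx = L/2 and ∫sin(nπx/L)·cos(nπx/L) dx = 0.
⟨p²⟩ = 33.846.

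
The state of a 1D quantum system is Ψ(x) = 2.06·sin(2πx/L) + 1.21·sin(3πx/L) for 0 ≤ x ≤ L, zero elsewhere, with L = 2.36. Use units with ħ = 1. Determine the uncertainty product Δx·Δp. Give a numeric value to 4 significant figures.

1.508

Δx = √(⟨x²⟩−⟨x⟩²), Δp = √(⟨p²⟩−⟨p⟩²).
On 0 ≤ x ≤ L (j ≠ l): ∫sin²(jπx/L) dx = L/2, ∫sin(jπx/L)·sin(lπx/L) dx = 0; diagonal moments ∫x·sin²(jπx/L) dx = L²/4, ∫x²·sin²(jπx/L) dx = L³·(1/6 − 1/(4j²π²)); cross terms ∫x·sin(jπx/L)·sin(lπx/L) dx = 0 for j + l even and −4jlL²/(π²(j² − l²)²) for j + l odd, ∫x²·sin(jπx/L)·sin(lπx/L) dx = (−1)^(j+l)·4jlL³/(π²(j² − l²)²); higher powers the same way via product-to-sum and parts. d²/dx² sin(jπx/L) = −(jπ/L)²·sin(jπx/L); on 0 ≤ x ≤ L, ∫sin²(jπx/L) dx = L/2 and ∫sin(jπx/L)·sin(lπx/L) dx = 0 for j ≠ l, so only diagonal terms survive in ∫|Ψ|² and ∫Ψ·Ψ″; ∫Ψ·Ψ′ dx = [Ψ²/2] between the walls = 0.
Normalization: ∫|Ψ|² dx = 6.7351.
⟨x⟩ = 0.77901, ⟨x²⟩ = 0.84971 ⇒ Δx = 0.49280.
⟨p⟩ = 0.0000, ⟨p²⟩ = 9.3610 ⇒ Δp = 3.0596.
Δx·Δp = 1.5078.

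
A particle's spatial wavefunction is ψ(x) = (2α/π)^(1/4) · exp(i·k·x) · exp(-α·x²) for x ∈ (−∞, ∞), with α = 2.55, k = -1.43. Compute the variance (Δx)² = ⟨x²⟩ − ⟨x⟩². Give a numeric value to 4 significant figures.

0.09804

Compute ⟨x⟩ and ⟨x²⟩ separately, then (Δx)² = ⟨x²⟩ − ⟨x⟩².
Gaussian moments: ∫x^(2j)·e^(−2αx²) dx = (2j−1)!!/(4α)^j · √(π/(2α)), odd powers integrate to 0; here √(π/(2α)) = 0.78486.
⟨x⟩ = 0.0000 and ⟨x²⟩ = 0.098039.
(Δx)² = 0.098039 − (0.0000)² = 0.098039.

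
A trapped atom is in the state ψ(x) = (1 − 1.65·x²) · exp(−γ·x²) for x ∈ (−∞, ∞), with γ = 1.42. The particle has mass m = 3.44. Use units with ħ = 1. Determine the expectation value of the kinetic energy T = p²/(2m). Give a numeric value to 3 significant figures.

0.667

T = −(ħ²/2m) d²/dx², so ⟨T⟩ = −(ħ²/2m) ∫ ψ*·ψ'' dx / ∫|ψ|² dx; with m = 3.44.
Expand each integrand as polynomial × e^(−2γx²) and use ∫x^(2j)·e^(−2γx²) dx = (2j−1)!!/(4γ)^j · √(π/(2γ)), odd powers → 0; here √(π/(2γ)) = 1.0518. Differentiate with the product rule, d/dx e^(−γx²) = −2γx·e^(−γx²).
State is unnormalized: ∫|ψ|² dx = 0.70696, and ∫ψ*·(−ħ²/2m · ψ'') dx = 0.47143, so ⟨T⟩ = 0.47143 / 0.70696.
⟨T⟩ = 0.66683.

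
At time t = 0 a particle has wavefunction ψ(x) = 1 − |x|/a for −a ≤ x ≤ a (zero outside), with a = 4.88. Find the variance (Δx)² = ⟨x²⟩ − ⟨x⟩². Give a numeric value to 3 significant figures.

2.38

Compute ⟨x⟩ and ⟨x²⟩ separately, then (Δx)² = ⟨x²⟩ − ⟨x⟩².
ψ is even, so ∫ over [−a, a] = 2∫₀ᵃ with ψ = 1 − x/a there: ∫₀ᵃ (1 − x/a)² dx = a/3, ∫₀ᵃ x²(1 − x/a)² dx = a³/30, ∫₀ᵃ x⁴(1 − x/a)² dx = a⁵/105.
Normalization: ∫|ψ|² dx = 3.2533.
⟨x⟩ = 0.0000 and ⟨x²⟩ = 2.3814.
(Δx)² = 2.3814 − (0.0000)² = 2.3814.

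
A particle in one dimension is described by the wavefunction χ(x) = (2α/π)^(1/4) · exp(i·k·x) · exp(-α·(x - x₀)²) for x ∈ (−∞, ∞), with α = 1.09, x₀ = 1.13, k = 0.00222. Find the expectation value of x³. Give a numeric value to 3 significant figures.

2.22

⟨x³⟩ = ∫ x³·|χ|² dx (integrals over the domain).
Gaussian moments (u = x − x₀): ∫u^(2j)·e^(−2αu²) du = (2j−1)!!/(4α)^j · √(π/(2α)), odd powers integrate to 0; here √(π/(2α)) = 1.2005.
⟨x³⟩ = 2.2204.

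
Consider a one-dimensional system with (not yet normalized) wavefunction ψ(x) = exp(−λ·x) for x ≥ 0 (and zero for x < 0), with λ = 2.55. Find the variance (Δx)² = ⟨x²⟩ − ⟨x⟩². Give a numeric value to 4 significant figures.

Compute ⟨x⟩ and ⟨x²⟩ separately, then (Δx)² = ⟨x²⟩ − ⟨x⟩².
Every integrand reduces to terms xʲ·e^(−2λx) on [0, ∞); use ∫₀^∞ xʲ·e^(−2λx) dx = j!/(2λ)^(j+1).
Normalization: ∫|ψ|² dx = 0.19608.
⟨x⟩ = 0.19608 and ⟨x²⟩ = 0.076894.
(Δx)² = 0.076894 − (0.19608)² = 0.038447.

0.03845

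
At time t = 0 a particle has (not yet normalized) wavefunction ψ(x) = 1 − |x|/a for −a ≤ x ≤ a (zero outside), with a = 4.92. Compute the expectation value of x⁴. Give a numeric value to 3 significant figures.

16.7

⟨x⁴⟩ = ∫ x⁴·|ψ|² dx / ∫|ψ|² dx (integrals over the domain).
ψ is even, so ∫ over [−a, a] = 2∫₀ᵃ with ψ = 1 − x/a there: ∫₀ᵃ (1 − x/a)² dx = a/3, ∫₀ᵃ x²(1 − x/a)² dx = a³/30, ∫₀ᵃ x⁴(1 − x/a)² dx = a⁵/105.
State is unnormalized: ∫|ψ|² dx = 3.2800, and ∫ψ*·x⁴·ψ dx = 54.912, so ⟨x⁴⟩ = 54.912 / 3.2800.
⟨x⁴⟩ = 16.741.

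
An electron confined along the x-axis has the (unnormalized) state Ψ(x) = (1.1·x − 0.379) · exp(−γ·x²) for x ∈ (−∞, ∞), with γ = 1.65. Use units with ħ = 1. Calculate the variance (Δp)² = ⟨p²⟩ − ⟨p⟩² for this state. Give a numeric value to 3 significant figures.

Compute ⟨p⟩ and ⟨p²⟩ separately; (Δp)² = ⟨p²⟩ − ⟨p⟩².
Expand each integrand as polynomial × e^(−2γx²) and use ∫x^(2j)·e^(−2γx²) dx = (2j−1)!!/(4γ)^j · √(π/(2γ)), odd powers → 0; here √(π/(2γ)) = 0.97570. Differentiate with the product rule, d/dx e^(−γx²) = −2γx·e^(−γx²).
Normalization: ∫|Ψ|² dx = 0.31903.
⟨p⟩ = 0.0000 and ⟨p²⟩ = 3.5003.
(Δp)² = 3.5003 − (0.0000)² = 3.5003.

3.50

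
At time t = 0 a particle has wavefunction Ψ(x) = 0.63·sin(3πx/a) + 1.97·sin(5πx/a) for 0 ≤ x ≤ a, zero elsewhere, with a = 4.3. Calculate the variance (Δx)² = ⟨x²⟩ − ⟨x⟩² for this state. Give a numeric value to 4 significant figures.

Compute ⟨x⟩ and ⟨x²⟩ separately, then (Δx)² = ⟨x²⟩ − ⟨x⟩².
On 0 ≤ x ≤ a (j ≠ l): ∫sin²(jπx/a) dx = a/2, ∫sin(jπx/a)·sin(lπx/a) dx = 0; diagonal moments ∫x·sin²(jπx/a) dx = a²/4, ∫x²·sin²(jπx/a) dx = a³·(1/6 − 1/(4j²π²)); cross terms ∫x·sin(jπx/a)·sin(lπx/a) dx = 0 for j + l even and −4jla²/(π²(j² − l²)²) for j + l odd, ∫x²·sin(jπx/a)·sin(lπx/a) dx = (−1)^(j+l)·4jla³/(π²(j² − l²)²); higher powers the same way via product-to-sum and parts.
Normalization: ∫|Ψ|² dx = 9.1973.
⟨x⟩ = 2.1500 and ⟨x²⟩ = 6.6292.
(Δx)² = 6.6292 − (2.1500)² = 2.0067.

2.007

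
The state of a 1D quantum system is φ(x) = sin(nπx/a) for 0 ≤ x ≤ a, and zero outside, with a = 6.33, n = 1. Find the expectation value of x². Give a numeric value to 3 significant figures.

11.3

⟨x²⟩ = ∫ x²·|φ|² dx / ∫|φ|² dx (integrals over the domain).
With sin²θ = (1 − cos2θ)/2 on 0 ≤ x ≤ a: ∫sin²(nπx/a) dx = a/2, ∫x·sin²(nπx/a) dx = a²/4, ∫x²·sin²(nπx/a) dx = a³·(1/6 − 1/(4n²π²)); higher powers xᵏ the same way, integrating xᵏ·cos(2nπx/a) by parts.
State is unnormalized: ∫|φ|² dx = 3.1650, and ∫φ*·x²·φ dx = 35.848, so ⟨x²⟩ = 35.848 / 3.1650.
⟨x²⟩ = 11.326.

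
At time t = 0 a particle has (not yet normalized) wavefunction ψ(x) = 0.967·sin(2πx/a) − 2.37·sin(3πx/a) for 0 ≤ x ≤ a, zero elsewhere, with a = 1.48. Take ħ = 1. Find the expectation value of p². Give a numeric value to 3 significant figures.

37.3

p² ψ = −ħ² d²ψ/dx²; ⟨p²⟩ = −ħ² ∫ ψ*·ψ'' dx / ∫|ψ|² dx.
d²/dx² sin(jπx/a) = −(jπ/a)²·sin(jπx/a); on 0 ≤ x ≤ a, ∫sin²(jπx/a) dx = a/2 and ∫sin(jπx/a)·sin(lπx/a) dx = 0 for j ≠ l, so only diagonal terms survive in ∫|ψ|² and ∫ψ·ψ″; ∫ψ·ψ′ dx = [ψ²/2] between the walls = 0.
State is unnormalized: ∫|ψ|² dx = 4.8485, and ∫ψ*·(−ħ² ψ'') dx = 181.03, so ⟨p²⟩ = 181.03 / 4.8485.
⟨p²⟩ = 37.337.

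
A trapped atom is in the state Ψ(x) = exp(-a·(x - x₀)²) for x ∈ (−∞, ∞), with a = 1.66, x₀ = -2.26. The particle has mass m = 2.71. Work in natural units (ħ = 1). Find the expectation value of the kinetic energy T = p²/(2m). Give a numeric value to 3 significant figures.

0.306

T = −(ħ²/2m) d²/dx², so ⟨T⟩ = −(ħ²/2m) ∫ Ψ*·Ψ'' dx / ∫|Ψ|² dx; with m = 2.71.
Gaussian moments (u = x − x₀): ∫u^(2j)·e^(−2au²) du = (2j−1)!!/(4a)^j · √(π/(2a)), odd powers integrate to 0; here √(π/(2a)) = 0.97276. Derivatives: d/dx e^(−au²) = −2au·e^(−au²), d²/dx² e^(−au²) = (4a²u² − 2a)·e^(−au²).
State is unnormalized: ∫|Ψ|² dx = 0.97276, and ∫Ψ*·(−ħ²/2m · Ψ'') dx = 0.29793, so ⟨T⟩ = 0.29793 / 0.97276.
⟨T⟩ = 0.30627.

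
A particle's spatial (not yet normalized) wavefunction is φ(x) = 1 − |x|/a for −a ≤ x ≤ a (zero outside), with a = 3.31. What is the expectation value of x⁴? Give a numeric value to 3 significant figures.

⟨x⁴⟩ = ∫ x⁴·|φ|² dx / ∫|φ|² dx (integrals over the domain).
φ is even, so ∫ over [−a, a] = 2∫₀ᵃ with φ = 1 − x/a there: ∫₀ᵃ (1 − x/a)² dx = a/3, ∫₀ᵃ x²(1 − x/a)² dx = a³/30, ∫₀ᵃ x⁴(1 − x/a)² dx = a⁵/105.
State is unnormalized: ∫|φ|² dx = 2.2067, and ∫φ*·x⁴·φ dx = 7.5680, so ⟨x⁴⟩ = 7.5680 / 2.2067.
⟨x⁴⟩ = 3.4296.

3.43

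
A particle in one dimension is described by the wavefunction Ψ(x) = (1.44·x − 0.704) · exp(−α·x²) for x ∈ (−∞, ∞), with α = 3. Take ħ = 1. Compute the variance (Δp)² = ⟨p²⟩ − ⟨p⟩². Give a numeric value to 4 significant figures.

Compute ⟨p⟩ and ⟨p²⟩ separately; (Δp)² = ⟨p²⟩ − ⟨p⟩².
Expand each integrand as polynomial × e^(−2αx²) and use ∫x^(2j)·e^(−2αx²) dx = (2j−1)!!/(4α)^j · √(π/(2α)), odd powers → 0; here √(π/(2α)) = 0.72360. Differentiate with the product rule, d/dx e^(−αx²) = −2αx·e^(−αx²).
Normalization: ∫|Ψ|² dx = 0.48367.
⟨p⟩ = 0.0000 and ⟨p²⟩ = 4.5511.
(Δp)² = 4.5511 − (0.0000)² = 4.5511.

4.551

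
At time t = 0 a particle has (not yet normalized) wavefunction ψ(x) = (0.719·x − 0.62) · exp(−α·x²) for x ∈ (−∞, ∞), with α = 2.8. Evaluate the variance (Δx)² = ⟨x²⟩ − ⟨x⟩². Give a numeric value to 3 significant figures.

0.0742

Compute ⟨x⟩ and ⟨x²⟩ separately, then (Δx)² = ⟨x²⟩ − ⟨x⟩².
Expand each integrand as polynomial × e^(−2αx²) and use ∫x^(2j)·e^(−2αx²) dx = (2j−1)!!/(4α)^j · √(π/(2α)), odd powers → 0; here √(π/(2α)) = 0.74900.
Normalization: ∫|ψ|² dx = 0.32249.
⟨x⟩ = -0.18488 and ⟨x²⟩ = 0.10843.
(Δx)² = 0.10843 − (-0.18488)² = 0.074247.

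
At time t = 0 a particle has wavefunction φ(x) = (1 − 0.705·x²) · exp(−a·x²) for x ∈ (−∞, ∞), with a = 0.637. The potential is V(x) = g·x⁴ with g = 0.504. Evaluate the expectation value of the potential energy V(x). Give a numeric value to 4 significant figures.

⟨V⟩ = ∫ V(x)·|φ|² dx / ∫|φ|² dx.
Expand each integrand as polynomial × e^(−2ax²) and use ∫x^(2j)·e^(−2ax²) dx = (2j−1)!!/(4a)^j · √(π/(2a)), odd powers → 0; here √(π/(2a)) = 1.5703.
State is unnormalized: ∫|φ|² dx = 1.0620, and ∫φ*·V(x)·φ dx = 0.33375, so ⟨V⟩ = 0.33375 / 1.0620.
⟨V⟩ = 0.31426.

0.3143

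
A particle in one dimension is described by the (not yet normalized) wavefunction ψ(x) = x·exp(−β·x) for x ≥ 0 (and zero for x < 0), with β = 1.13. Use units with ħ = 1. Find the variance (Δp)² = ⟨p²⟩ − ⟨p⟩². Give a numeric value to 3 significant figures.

Compute ⟨p⟩ and ⟨p²⟩ separately; (Δp)² = ⟨p²⟩ − ⟨p⟩².
Differentiate x·exp(−β·x) with the product rule; every integrand then reduces to terms xʲ·e^(−2βx) on [0, ∞), with ∫₀^∞ xʲ·e^(−2βx) dx = j!/(2β)^(j+1).
Normalization: ∫|ψ|² dx = 0.17326.
⟨p⟩ = 0.0000 and ⟨p²⟩ = 1.2769.
(Δp)² = 1.2769 − (0.0000)² = 1.2769.

1.28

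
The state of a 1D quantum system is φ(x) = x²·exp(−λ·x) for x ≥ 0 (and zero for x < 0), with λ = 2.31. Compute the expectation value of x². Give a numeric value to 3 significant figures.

1.41

⟨x²⟩ = ∫ x²·|φ|² dx / ∫|φ|² dx (integrals over the domain).
Every integrand reduces to terms xʲ·e^(−2λx) on [0, ∞); use ∫₀^∞ xʲ·e^(−2λx) dx = j!/(2λ)^(j+1).
State is unnormalized: ∫|φ|² dx = 0.011403, and ∫φ*·x²·φ dx = 0.016026, so ⟨x²⟩ = 0.016026 / 0.011403.
⟨x²⟩ = 1.4055.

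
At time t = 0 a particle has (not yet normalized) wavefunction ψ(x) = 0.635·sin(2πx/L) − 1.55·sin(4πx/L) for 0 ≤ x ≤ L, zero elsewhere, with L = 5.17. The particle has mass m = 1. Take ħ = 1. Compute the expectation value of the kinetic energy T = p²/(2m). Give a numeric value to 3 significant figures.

2.64

T = −(ħ²/2m) d²/dx², so ⟨T⟩ = −(ħ²/2m) ∫ ψ*·ψ'' dx / ∫|ψ|² dx; with m = 1.
d²/dx² sin(jπx/L) = −(jπ/L)²·sin(jπx/L); on 0 ≤ x ≤ L, ∫sin²(jπx/L) dx = L/2 and ∫sin(jπx/L)·sin(lπx/L) dx = 0 for j ≠ l, so only diagonal terms survive in ∫|ψ|² and ∫ψ·ψ″; ∫ψ·ψ′ dx = [ψ²/2] between the walls = 0.
State is unnormalized: ∫|ψ|² dx = 7.2528, and ∫ψ*·(−ħ²/2m · ψ'') dx = 19.115, so ⟨T⟩ = 19.115 / 7.2528.
⟨T⟩ = 2.6356.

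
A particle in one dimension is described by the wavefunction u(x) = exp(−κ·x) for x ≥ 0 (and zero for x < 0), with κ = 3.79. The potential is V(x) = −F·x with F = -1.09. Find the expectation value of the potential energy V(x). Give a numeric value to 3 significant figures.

0.144

⟨V⟩ = ∫ V(x)·|u|² dx / ∫|u|² dx.
Every integrand reduces to terms xʲ·e^(−2κx) on [0, ∞); use ∫₀^∞ xʲ·e^(−2κx) dx = j!/(2κ)^(j+1).
State is unnormalized: ∫|u|² dx = 0.13193, and ∫u*·V(x)·u dx = 0.018971, so ⟨V⟩ = 0.018971 / 0.13193.
⟨V⟩ = 0.14380.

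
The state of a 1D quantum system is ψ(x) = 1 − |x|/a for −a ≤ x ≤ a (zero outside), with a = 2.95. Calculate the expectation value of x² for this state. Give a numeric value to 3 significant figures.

0.870

⟨x²⟩ = ∫ x²·|ψ|² dx / ∫|ψ|² dx (integrals over the domain).
ψ is even, so ∫ over [−a, a] = 2∫₀ᵃ with ψ = 1 − x/a there: ∫₀ᵃ (1 − x/a)² dx = a/3, ∫₀ᵃ x²(1 − x/a)² dx = a³/30, ∫₀ᵃ x⁴(1 − x/a)² dx = a⁵/105.
State is unnormalized: ∫|ψ|² dx = 1.9667, and ∫ψ*·x²·ψ dx = 1.7115, so ⟨x²⟩ = 1.7115 / 1.9667.
⟨x²⟩ = 0.87025.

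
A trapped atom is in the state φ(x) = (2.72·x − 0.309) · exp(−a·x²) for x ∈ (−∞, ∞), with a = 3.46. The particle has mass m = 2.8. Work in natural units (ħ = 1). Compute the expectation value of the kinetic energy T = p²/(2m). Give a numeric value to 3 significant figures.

T = −(ħ²/2m) d²/dx², so ⟨T⟩ = −(ħ²/2m) ∫ φ*·φ'' dx / ∫|φ|² dx; with m = 2.8.
Expand each integrand as polynomial × e^(−2ax²) and use ∫x^(2j)·e^(−2ax²) dx = (2j−1)!!/(4a)^j · √(π/(2a)), odd powers → 0; here √(π/(2a)) = 0.67379. Differentiate with the product rule, d/dx e^(−ax²) = −2ax·e^(−ax²).
State is unnormalized: ∫|φ|² dx = 0.42452, and ∫φ*·(−ħ²/2m · φ'') dx = 0.70737, so ⟨T⟩ = 0.70737 / 0.42452.
⟨T⟩ = 1.6663.

1.67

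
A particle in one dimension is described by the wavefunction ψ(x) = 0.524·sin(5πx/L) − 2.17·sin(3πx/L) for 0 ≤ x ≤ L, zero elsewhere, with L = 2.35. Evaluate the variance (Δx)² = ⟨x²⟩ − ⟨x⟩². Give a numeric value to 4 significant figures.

0.3105

Compute ⟨x⟩ and ⟨x²⟩ separately, then (Δx)² = ⟨x²⟩ − ⟨x⟩².
On 0 ≤ x ≤ L (j ≠ l): ∫sin²(jπx/L) dx = L/2, ∫sin(jπx/L)·sin(lπx/L) dx = 0; diagonal moments ∫x·sin²(jπx/L) dx = L²/4, ∫x²·sin²(jπx/L) dx = L³·(1/6 − 1/(4j²π²)); cross terms ∫x·sin(jπx/L)·sin(lπx/L) dx = 0 for j + l even and −4jlL²/(π²(j² − l²)²) for j + l odd, ∫x²·sin(jπx/L)·sin(lπx/L) dx = (−1)^(j+l)·4jlL³/(π²(j² − l²)²); higher powers the same way via product-to-sum and parts.
Normalization: ∫|ψ|² dx = 5.8556.
⟨x⟩ = 1.1750 and ⟨x²⟩ = 1.6912.
(Δx)² = 1.6912 − (1.1750)² = 0.31053.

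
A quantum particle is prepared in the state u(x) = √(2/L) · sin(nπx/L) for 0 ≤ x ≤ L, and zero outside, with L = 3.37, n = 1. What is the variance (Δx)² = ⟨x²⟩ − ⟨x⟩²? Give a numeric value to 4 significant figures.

0.3711

Compute ⟨x⟩ and ⟨x²⟩ separately, then (Δx)² = ⟨x²⟩ − ⟨x⟩².
With sin²θ = (1 − cos2θ)/2 on 0 ≤ x ≤ L: ∫sin²(nπx/L) dx = L/2, ∫x·sin²(nπx/L) dx = L²/4, ∫x²·sin²(nπx/L) dx = L³·(1/6 − 1/(4n²π²)); higher powers xᵏ the same way, integrating xᵏ·cos(2nπx/L) by parts.
⟨x⟩ = 1.6850 and ⟨x²⟩ = 3.2103.
(Δx)² = 3.2103 − (1.6850)² = 0.37106.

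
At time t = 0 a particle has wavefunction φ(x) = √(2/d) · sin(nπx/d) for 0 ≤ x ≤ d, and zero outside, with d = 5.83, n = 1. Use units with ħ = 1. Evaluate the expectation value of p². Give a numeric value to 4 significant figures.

p² φ = −ħ² d²φ/dx²; ⟨p²⟩ = −ħ² ∫ φ*·φ'' dx.
d/dx sin(nπx/d) = (nπ/d)·cos(nπx/d) and d²/dx² sin(nπx/d) = −(nπ/d)²·sin(nπx/d); on 0 ≤ x ≤ d, ∫sin²(nπx/d) dx = d/2 and ∫sin(nπx/d)·cos(nπx/d) dx = 0.
⟨p²⟩ = 0.29038.

0.2904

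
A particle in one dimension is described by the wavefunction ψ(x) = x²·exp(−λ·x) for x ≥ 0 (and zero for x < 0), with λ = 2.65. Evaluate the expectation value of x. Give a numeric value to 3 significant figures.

⟨x⟩ = ∫ x·|ψ|² dx / ∫|ψ|² dx (integrals over the domain).
Every integrand reduces to terms xʲ·e^(−2λx) on [0, ∞); use ∫₀^∞ xʲ·e^(−2λx) dx = j!/(2λ)^(j+1).
State is unnormalized: ∫|ψ|² dx = 0.0057389, and ∫ψ*·x·ψ dx = 0.0054141, so ⟨x⟩ = 0.0054141 / 0.0057389.
⟨x⟩ = 0.94340.

0.943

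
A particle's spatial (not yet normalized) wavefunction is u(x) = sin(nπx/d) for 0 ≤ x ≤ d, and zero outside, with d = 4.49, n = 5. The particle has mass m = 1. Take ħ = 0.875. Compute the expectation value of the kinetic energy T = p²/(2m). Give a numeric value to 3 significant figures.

T = −(ħ²/2m) d²/dx², so ⟨T⟩ = −(ħ²/2m) ∫ u*·u'' dx / ∫|u|² dx; with m = 1.
d/dx sin(nπx/d) = (nπ/d)·cos(nπx/d) and d²/dx² sin(nπx/d) = −(nπ/d)²·sin(nπx/d); on 0 ≤ x ≤ d, ∫sin²(nπx/d) dx = d/2 and ∫sin(nπx/d)·cos(nπx/d) dx = 0.
State is unnormalized: ∫|u|² dx = 2.2450, and ∫u*·(−ħ²/2m · u'') dx = 10.518, so ⟨T⟩ = 10.518 / 2.2450.
⟨T⟩ = 4.6853.

4.69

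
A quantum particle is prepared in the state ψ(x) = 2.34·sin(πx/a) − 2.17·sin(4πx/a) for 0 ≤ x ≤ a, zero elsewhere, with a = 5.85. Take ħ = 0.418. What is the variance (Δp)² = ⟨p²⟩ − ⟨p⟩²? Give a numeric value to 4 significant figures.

0.3999

Compute ⟨p⟩ and ⟨p²⟩ separately; (Δp)² = ⟨p²⟩ − ⟨p⟩².
d²/dx² sin(jπx/a) = −(jπ/a)²·sin(jπx/a); on 0 ≤ x ≤ a, ∫sin²(jπx/a) dx = a/2 and ∫sin(jπx/a)·sin(lπx/a) dx = 0 for j ≠ l, so only diagonal terms survive in ∫|ψ|² and ∫ψ·ψ″; ∫ψ·ψ′ dx = [ψ²/2] between the walls = 0.
Normalization: ∫|ψ|² dx = 29.790.
⟨p⟩ = 0.0000 and ⟨p²⟩ = 0.39986.
(Δp)² = 0.39986 − (0.0000)² = 0.39986.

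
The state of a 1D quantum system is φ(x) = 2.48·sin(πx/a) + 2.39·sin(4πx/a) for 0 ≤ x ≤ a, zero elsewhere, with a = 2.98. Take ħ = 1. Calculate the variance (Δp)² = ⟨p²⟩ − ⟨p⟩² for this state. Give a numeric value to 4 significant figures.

9.139

Compute ⟨p⟩ and ⟨p²⟩ separately; (Δp)² = ⟨p²⟩ − ⟨p⟩².
d²/dx² sin(jπx/a) = −(jπ/a)²·sin(jπx/a); on 0 ≤ x ≤ a, ∫sin²(jπx/a) dx = a/2 and ∫sin(jπx/a)·sin(lπx/a) dx = 0 for j ≠ l, so only diagonal terms survive in ∫|φ|² and ∫φ·φ″; ∫φ·φ′ dx = [φ²/2] between the walls = 0.
Normalization: ∫|φ|² dx = 17.675.
⟨p⟩ = 0.0000 and ⟨p²⟩ = 9.1389.
(Δp)² = 9.1389 − (0.0000)² = 9.1389.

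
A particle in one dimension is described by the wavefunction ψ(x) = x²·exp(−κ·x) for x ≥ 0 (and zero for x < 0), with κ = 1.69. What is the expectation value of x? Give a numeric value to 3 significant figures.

1.48

⟨x⟩ = ∫ x·|ψ|² dx / ∫|ψ|² dx (integrals over the domain).
Every integrand reduces to terms xʲ·e^(−2κx) on [0, ∞); use ∫₀^∞ xʲ·e^(−2κx) dx = j!/(2κ)^(j+1).
State is unnormalized: ∫|ψ|² dx = 0.054404, and ∫ψ*·x·ψ dx = 0.080479, so ⟨x⟩ = 0.080479 / 0.054404.
⟨x⟩ = 1.4793.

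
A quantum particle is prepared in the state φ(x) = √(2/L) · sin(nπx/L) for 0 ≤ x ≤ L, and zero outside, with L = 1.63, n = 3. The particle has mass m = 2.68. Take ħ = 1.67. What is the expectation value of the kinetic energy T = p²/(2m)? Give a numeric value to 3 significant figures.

17.4

T = −(ħ²/2m) d²/dx², so ⟨T⟩ = −(ħ²/2m) ∫ φ*·φ'' dx; with m = 2.68.
d/dx sin(nπx/L) = (nπ/L)·cos(nπx/L) and d²/dx² sin(nπx/L) = −(nπ/L)²·sin(nπx/L); on 0 ≤ x ≤ L, ∫sin²(nπx/L) dx = L/2 and ∫sin(nπx/L)·cos(nπx/L) dx = 0.
⟨T⟩ = 17.395.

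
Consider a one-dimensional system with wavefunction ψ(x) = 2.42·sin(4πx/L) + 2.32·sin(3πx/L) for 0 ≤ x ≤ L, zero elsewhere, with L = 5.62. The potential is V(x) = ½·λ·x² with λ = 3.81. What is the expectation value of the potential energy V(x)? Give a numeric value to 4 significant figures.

7.861

⟨V⟩ = ∫ V(x)·|ψ|² dx / ∫|ψ|² dx.
On 0 ≤ x ≤ L (j ≠ l): ∫sin²(jπx/L) dx = L/2, ∫sin(jπx/L)·sin(lπx/L) dx = 0; diagonal moments ∫x·sin²(jπx/L) dx = L²/4, ∫x²·sin²(jπx/L) dx = L³·(1/6 − 1/(4j²π²)); cross terms ∫x·sin(jπx/L)·sin(lπx/L) dx = 0 for j + l even and −4jlL²/(π²(j² − l²)²) for j + l odd, ∫x²·sin(jπx/L)·sin(lπx/L) dx = (−1)^(j+l)·4jlL³/(π²(j² − l²)²); higher powers the same way via product-to-sum and parts.
State is unnormalized: ∫|ψ|² dx = 31.581, and ∫ψ*·V(x)·ψ dx = 248.27, so ⟨V⟩ = 248.27 / 31.581.
⟨V⟩ = 7.8614.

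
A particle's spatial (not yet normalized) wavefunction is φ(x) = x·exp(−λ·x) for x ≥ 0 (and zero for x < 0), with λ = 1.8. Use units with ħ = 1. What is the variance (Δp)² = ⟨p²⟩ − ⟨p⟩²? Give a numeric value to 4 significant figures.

Compute ⟨p⟩ and ⟨p²⟩ separately; (Δp)² = ⟨p²⟩ − ⟨p⟩².
Differentiate x·exp(−λ·x) with the product rule; every integrand then reduces to terms xʲ·e^(−2λx) on [0, ∞), with ∫₀^∞ xʲ·e^(−2λx) dx = j!/(2λ)^(j+1).
Normalization: ∫|φ|² dx = 0.042867.
⟨p⟩ = 0.0000 and ⟨p²⟩ = 3.2400.
(Δp)² = 3.2400 − (0.0000)² = 3.2400.

3.240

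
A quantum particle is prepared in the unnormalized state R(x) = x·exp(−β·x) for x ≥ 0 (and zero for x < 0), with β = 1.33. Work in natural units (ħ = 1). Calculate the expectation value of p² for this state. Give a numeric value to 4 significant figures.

p² R = −ħ² d²R/dx²; ⟨p²⟩ = −ħ² ∫ R*·R'' dx / ∫|R|² dx.
Differentiate x·exp(−β·x) with the product rule; every integrand then reduces to terms xʲ·e^(−2βx) on [0, ∞), with ∫₀^∞ xʲ·e^(−2βx) dx = j!/(2β)^(j+1).
State is unnormalized: ∫|R|² dx = 0.10626, and ∫R*·(−ħ² R'') dx = 0.18797, so ⟨p²⟩ = 0.18797 / 0.10626.
⟨p²⟩ = 1.7689.

1.769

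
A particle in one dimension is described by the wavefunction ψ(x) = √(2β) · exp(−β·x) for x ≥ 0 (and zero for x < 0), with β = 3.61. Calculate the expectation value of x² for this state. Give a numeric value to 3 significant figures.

0.0384

⟨x²⟩ = ∫ x²·|ψ|² dx (integrals over the domain).
Every integrand reduces to terms xʲ·e^(−2βx) on [0, ∞); use ∫₀^∞ xʲ·e^(−2βx) dx = j!/(2β)^(j+1).
⟨x²⟩ = 0.038367.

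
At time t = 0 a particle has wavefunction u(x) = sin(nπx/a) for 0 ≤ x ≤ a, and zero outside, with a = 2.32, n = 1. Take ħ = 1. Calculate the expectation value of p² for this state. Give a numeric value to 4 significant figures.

p² u = −ħ² d²u/dx²; ⟨p²⟩ = −ħ² ∫ u*·u'' dx / ∫|u|² dx.
d/dx sin(nπx/a) = (nπ/a)·cos(nπx/a) and d²/dx² sin(nπx/a) = −(nπ/a)²·sin(nπx/a); on 0 ≤ x ≤ a, ∫sin²(nπx/a) dx = a/2 and ∫sin(nπx/a)·cos(nπx/a) dx = 0.
State is unnormalized: ∫|u|² dx = 1.1600, and ∫u*·(−ħ² u'') dx = 2.1271, so ⟨p²⟩ = 2.1271 / 1.1600.
⟨p²⟩ = 1.8337.

1.834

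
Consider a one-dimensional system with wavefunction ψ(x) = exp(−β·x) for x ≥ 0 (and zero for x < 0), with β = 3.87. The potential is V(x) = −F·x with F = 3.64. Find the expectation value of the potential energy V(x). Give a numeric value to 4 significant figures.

-0.4703

⟨V⟩ = ∫ V(x)·|ψ|² dx / ∫|ψ|² dx.
Every integrand reduces to terms xʲ·e^(−2βx) on [0, ∞); use ∫₀^∞ xʲ·e^(−2βx) dx = j!/(2β)^(j+1).
State is unnormalized: ∫|ψ|² dx = 0.12920, and ∫ψ*·V(x)·ψ dx = -0.060760, so ⟨V⟩ = -0.060760 / 0.12920.
⟨V⟩ = -0.47028.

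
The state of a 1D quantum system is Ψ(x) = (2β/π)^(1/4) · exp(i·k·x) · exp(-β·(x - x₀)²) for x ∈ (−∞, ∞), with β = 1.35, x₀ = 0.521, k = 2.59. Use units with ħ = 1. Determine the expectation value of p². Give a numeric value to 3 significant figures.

p² Ψ = −ħ² d²Ψ/dx²; ⟨p²⟩ = −ħ² ∫ Ψ*·Ψ'' dx.
Gaussian moments (u = x − x₀): ∫u^(2j)·e^(−2βu²) du = (2j−1)!!/(4β)^j · √(π/(2β)), odd powers integrate to 0; here √(π/(2β)) = 1.0787. Derivatives: Ψ′ = (ik − 2βu)·Ψ, Ψ″ = ((ik − 2βu)² − 2β)·Ψ; the odd-in-u pieces drop out.
⟨p²⟩ = 8.0581.

8.06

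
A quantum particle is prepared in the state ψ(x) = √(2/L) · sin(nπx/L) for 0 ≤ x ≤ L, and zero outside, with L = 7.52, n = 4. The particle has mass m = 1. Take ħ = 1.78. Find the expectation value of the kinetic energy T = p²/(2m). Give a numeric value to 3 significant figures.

4.42

T = −(ħ²/2m) d²/dx², so ⟨T⟩ = −(ħ²/2m) ∫ ψ*·ψ'' dx; with m = 1.
d/dx sin(nπx/L) = (nπ/L)·cos(nπx/L) and d²/dx² sin(nπx/L) = −(nπ/L)²·sin(nπx/L); on 0 ≤ x ≤ L, ∫sin²(nπx/L) dx = L/2 and ∫sin(nπx/L)·cos(nπx/L) dx = 0.
⟨T⟩ = 4.4238.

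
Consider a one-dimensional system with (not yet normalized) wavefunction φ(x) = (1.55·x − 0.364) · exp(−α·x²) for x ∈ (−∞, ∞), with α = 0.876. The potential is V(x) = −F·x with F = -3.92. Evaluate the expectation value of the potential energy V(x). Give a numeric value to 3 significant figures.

⟨V⟩ = ∫ V(x)·|φ|² dx / ∫|φ|² dx.
Expand each integrand as polynomial × e^(−2αx²) and use ∫x^(2j)·e^(−2αx²) dx = (2j−1)!!/(4α)^j · √(π/(2α)), odd powers → 0; here √(π/(2α)) = 1.3391.
State is unnormalized: ∫|φ|² dx = 1.0956, and ∫φ*·V(x)·φ dx = -1.6904, so ⟨V⟩ = -1.6904 / 1.0956.
⟨V⟩ = -1.5430.

-1.54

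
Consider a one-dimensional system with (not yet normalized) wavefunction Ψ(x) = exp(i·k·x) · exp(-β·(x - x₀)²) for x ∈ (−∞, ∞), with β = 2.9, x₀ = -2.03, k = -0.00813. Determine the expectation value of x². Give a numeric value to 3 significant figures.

4.21

⟨x²⟩ = ∫ x²·|Ψ|² dx / ∫|Ψ|² dx (integrals over the domain).
Gaussian moments (u = x − x₀): ∫u^(2j)·e^(−2βu²) du = (2j−1)!!/(4β)^j · √(π/(2β)), odd powers integrate to 0; here √(π/(2β)) = 0.73597.
State is unnormalized: ∫|Ψ|² dx = 0.73597, and ∫Ψ*·x²·Ψ dx = 3.0963, so ⟨x²⟩ = 3.0963 / 0.73597.
⟨x²⟩ = 4.2071.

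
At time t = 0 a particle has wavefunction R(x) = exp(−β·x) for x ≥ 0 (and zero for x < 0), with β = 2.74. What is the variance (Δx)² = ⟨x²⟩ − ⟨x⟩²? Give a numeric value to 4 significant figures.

0.03330

Compute ⟨x⟩ and ⟨x²⟩ separately, then (Δx)² = ⟨x²⟩ − ⟨x⟩².
Every integrand reduces to terms xʲ·e^(−2βx) on [0, ∞); use ∫₀^∞ xʲ·e^(−2βx) dx = j!/(2β)^(j+1).
Normalization: ∫|R|² dx = 0.18248.
⟨x⟩ = 0.18248 and ⟨x²⟩ = 0.066599.
(Δx)² = 0.066599 − (0.18248)² = 0.033300.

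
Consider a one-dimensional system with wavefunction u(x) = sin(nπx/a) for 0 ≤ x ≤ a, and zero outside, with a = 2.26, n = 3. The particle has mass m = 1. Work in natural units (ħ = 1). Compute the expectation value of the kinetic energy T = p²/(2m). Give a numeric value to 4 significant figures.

8.696

T = −(ħ²/2m) d²/dx², so ⟨T⟩ = −(ħ²/2m) ∫ u*·u'' dx / ∫|u|² dx; with m = 1.
d/dx sin(nπx/a) = (nπ/a)·cos(nπx/a) and d²/dx² sin(nπx/a) = −(nπ/a)²·sin(nπx/a); on 0 ≤ x ≤ a, ∫sin²(nπx/a) dx = a/2 and ∫sin(nπx/a)·cos(nπx/a) dx = 0.
State is unnormalized: ∫|u|² dx = 1.1300, and ∫u*·(−ħ²/2m · u'') dx = 9.8259, so ⟨T⟩ = 9.8259 / 1.1300.
⟨T⟩ = 8.6955.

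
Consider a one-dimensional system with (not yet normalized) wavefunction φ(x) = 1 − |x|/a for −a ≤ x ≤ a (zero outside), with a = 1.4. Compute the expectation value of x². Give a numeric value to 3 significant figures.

0.196

⟨x²⟩ = ∫ x²·|φ|² dx / ∫|φ|² dx (integrals over the domain).
φ is even, so ∫ over [−a, a] = 2∫₀ᵃ with φ = 1 − x/a there: ∫₀ᵃ (1 − x/a)² dx = a/3, ∫₀ᵃ x²(1 − x/a)² dx = a³/30, ∫₀ᵃ x⁴(1 − x/a)² dx = a⁵/105.
State is unnormalized: ∫|φ|² dx = 0.93333, and ∫φ*·x²·φ dx = 0.18293, so ⟨x²⟩ = 0.18293 / 0.93333.
⟨x²⟩ = 0.19600.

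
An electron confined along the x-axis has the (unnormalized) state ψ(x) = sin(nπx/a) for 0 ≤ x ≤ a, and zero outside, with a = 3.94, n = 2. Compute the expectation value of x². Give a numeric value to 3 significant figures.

4.98

⟨x²⟩ = ∫ x²·|ψ|² dx / ∫|ψ|² dx (integrals over the domain).
With sin²θ = (1 − cos2θ)/2 on 0 ≤ x ≤ a: ∫sin²(nπx/a) dx = a/2, ∫x·sin²(nπx/a) dx = a²/4, ∫x²·sin²(nπx/a) dx = a³·(1/6 − 1/(4n²π²)); higher powers xᵏ the same way, integrating xᵏ·cos(2nπx/a) by parts.
State is unnormalized: ∫|ψ|² dx = 1.9700, and ∫ψ*·x²·ψ dx = 9.8065, so ⟨x²⟩ = 9.8065 / 1.9700.
⟨x²⟩ = 4.9779.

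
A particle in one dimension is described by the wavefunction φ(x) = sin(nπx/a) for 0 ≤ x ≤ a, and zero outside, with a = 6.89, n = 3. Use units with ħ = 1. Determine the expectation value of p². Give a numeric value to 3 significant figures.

1.87

p² φ = −ħ² d²φ/dx²; ⟨p²⟩ = −ħ² ∫ φ*·φ'' dx / ∫|φ|² dx.
d/dx sin(nπx/a) = (nπ/a)·cos(nπx/a) and d²/dx² sin(nπx/a) = −(nπ/a)²·sin(nπx/a); on 0 ≤ x ≤ a, ∫sin²(nπx/a) dx = a/2 and ∫sin(nπx/a)·cos(nπx/a) dx = 0.
State is unnormalized: ∫|φ|² dx = 3.4450, and ∫φ*·(−ħ² φ'') dx = 6.4460, so ⟨p²⟩ = 6.4460 / 3.4450.
⟨p²⟩ = 1.8711.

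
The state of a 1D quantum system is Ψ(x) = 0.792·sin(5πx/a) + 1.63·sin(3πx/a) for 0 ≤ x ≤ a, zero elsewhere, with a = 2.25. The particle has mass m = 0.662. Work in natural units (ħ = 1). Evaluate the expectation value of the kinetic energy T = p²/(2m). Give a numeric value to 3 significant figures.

17.8

T = −(ħ²/2m) d²/dx², so ⟨T⟩ = −(ħ²/2m) ∫ Ψ*·Ψ'' dx / ∫|Ψ|² dx; with m = 0.662.
d²/dx² sin(jπx/a) = −(jπ/a)²·sin(jπx/a); on 0 ≤ x ≤ a, ∫sin²(jπx/a) dx = a/2 and ∫sin(jπx/a)·sin(lπx/a) dx = 0 for j ≠ l, so only diagonal terms survive in ∫|Ψ|² and ∫Ψ·Ψ″; ∫Ψ·Ψ′ dx = [Ψ²/2] between the walls = 0.
State is unnormalized: ∫|Ψ|² dx = 3.6947, and ∫Ψ*·(−ħ²/2m · Ψ'') dx = 65.588, so ⟨T⟩ = 65.588 / 3.6947.
⟨T⟩ = 17.752.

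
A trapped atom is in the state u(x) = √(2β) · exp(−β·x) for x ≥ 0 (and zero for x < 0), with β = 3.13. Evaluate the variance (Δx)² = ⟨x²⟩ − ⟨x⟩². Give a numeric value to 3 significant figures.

0.0255

Compute ⟨x⟩ and ⟨x²⟩ separately, then (Δx)² = ⟨x²⟩ − ⟨x⟩².
Every integrand reduces to terms xʲ·e^(−2βx) on [0, ∞); use ∫₀^∞ xʲ·e^(−2βx) dx = j!/(2β)^(j+1).
⟨x⟩ = 0.15974 and ⟨x²⟩ = 0.051037.
(Δx)² = 0.051037 − (0.15974)² = 0.025518.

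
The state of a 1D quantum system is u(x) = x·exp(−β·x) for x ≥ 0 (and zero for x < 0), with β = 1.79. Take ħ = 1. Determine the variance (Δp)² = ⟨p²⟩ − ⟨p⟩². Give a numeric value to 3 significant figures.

3.20

Compute ⟨p⟩ and ⟨p²⟩ separately; (Δp)² = ⟨p²⟩ − ⟨p⟩².
Differentiate x·exp(−β·x) with the product rule; every integrand then reduces to terms xʲ·e^(−2βx) on [0, ∞), with ∫₀^∞ xʲ·e^(−2βx) dx = j!/(2β)^(j+1).
Normalization: ∫|u|² dx = 0.043589.
⟨p⟩ = 0.0000 and ⟨p²⟩ = 3.2041.
(Δp)² = 3.2041 − (0.0000)² = 3.2041.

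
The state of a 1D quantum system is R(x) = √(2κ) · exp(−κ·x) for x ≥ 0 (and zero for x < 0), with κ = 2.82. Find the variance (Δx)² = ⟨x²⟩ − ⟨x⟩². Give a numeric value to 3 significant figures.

0.0314

Compute ⟨x⟩ and ⟨x²⟩ separately, then (Δx)² = ⟨x²⟩ − ⟨x⟩².
Every integrand reduces to terms xʲ·e^(−2κx) on [0, ∞); use ∫₀^∞ xʲ·e^(−2κx) dx = j!/(2κ)^(j+1).
⟨x⟩ = 0.17730 and ⟨x²⟩ = 0.062874.
(Δx)² = 0.062874 − (0.17730)² = 0.031437.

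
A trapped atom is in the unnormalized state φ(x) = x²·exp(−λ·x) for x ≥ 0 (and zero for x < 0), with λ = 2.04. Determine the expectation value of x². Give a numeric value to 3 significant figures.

⟨x²⟩ = ∫ x²·|φ|² dx / ∫|φ|² dx (integrals over the domain).
Every integrand reduces to terms xʲ·e^(−2λx) on [0, ∞); use ∫₀^∞ xʲ·e^(−2λx) dx = j!/(2λ)^(j+1).
State is unnormalized: ∫|φ|² dx = 0.021228, and ∫φ*·x²·φ dx = 0.038257, so ⟨x²⟩ = 0.038257 / 0.021228.
⟨x²⟩ = 1.8022.

1.80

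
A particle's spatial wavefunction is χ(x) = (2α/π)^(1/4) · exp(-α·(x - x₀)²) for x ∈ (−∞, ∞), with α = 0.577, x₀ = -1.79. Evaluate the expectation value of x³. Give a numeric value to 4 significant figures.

-8.062

⟨x³⟩ = ∫ x³·|χ|² dx (integrals over the domain).
Gaussian moments (u = x − x₀): ∫u^(2j)·e^(−2αu²) du = (2j−1)!!/(4α)^j · √(π/(2α)), odd powers integrate to 0; here √(π/(2α)) = 1.6500.
⟨x³⟩ = -8.0620.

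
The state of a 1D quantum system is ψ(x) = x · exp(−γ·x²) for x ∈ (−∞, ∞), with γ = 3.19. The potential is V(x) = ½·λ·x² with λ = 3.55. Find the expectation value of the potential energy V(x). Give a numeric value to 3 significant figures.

0.417

⟨V⟩ = ∫ V(x)·|ψ|² dx / ∫|ψ|² dx.
Expand each integrand as polynomial × e^(−2γx²) and use ∫x^(2j)·e^(−2γx²) dx = (2j−1)!!/(4γ)^j · √(π/(2γ)), odd powers → 0; here √(π/(2γ)) = 0.70172.
State is unnormalized: ∫|ψ|² dx = 0.054994, and ∫ψ*·V(x)·ψ dx = 0.022950, so ⟨V⟩ = 0.022950 / 0.054994.
⟨V⟩ = 0.41732.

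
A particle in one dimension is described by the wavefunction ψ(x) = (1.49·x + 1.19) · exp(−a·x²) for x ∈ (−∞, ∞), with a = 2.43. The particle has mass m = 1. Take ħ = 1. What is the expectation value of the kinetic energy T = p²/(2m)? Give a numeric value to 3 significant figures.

1.55

T = −(ħ²/2m) d²/dx², so ⟨T⟩ = −(ħ²/2m) ∫ ψ*·ψ'' dx / ∫|ψ|² dx; with m = 1.
Expand each integrand as polynomial × e^(−2ax²) and use ∫x^(2j)·e^(−2ax²) dx = (2j−1)!!/(4a)^j · √(π/(2a)), odd powers → 0; here √(π/(2a)) = 0.80400. Differentiate with the product rule, d/dx e^(−ax²) = −2ax·e^(−ax²).
State is unnormalized: ∫|ψ|² dx = 1.3222, and ∫ψ*·(−ħ²/2m · ψ'') dx = 2.0527, so ⟨T⟩ = 2.0527 / 1.3222.
⟨T⟩ = 1.5525.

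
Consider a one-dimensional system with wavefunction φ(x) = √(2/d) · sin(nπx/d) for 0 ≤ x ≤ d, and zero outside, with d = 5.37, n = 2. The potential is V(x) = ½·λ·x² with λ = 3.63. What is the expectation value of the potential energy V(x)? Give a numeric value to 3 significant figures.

⟨V⟩ = ∫ V(x)·|φ|² dx.
With sin²θ = (1 − cos2θ)/2 on 0 ≤ x ≤ d: ∫sin²(nπx/d) dx = d/2, ∫x·sin²(nπx/d) dx = d²/4, ∫x²·sin²(nπx/d) dx = d³·(1/6 − 1/(4n²π²)); higher powers xᵏ the same way, integrating xᵏ·cos(2nπx/d) by parts.
⟨V⟩ = 16.783.

16.8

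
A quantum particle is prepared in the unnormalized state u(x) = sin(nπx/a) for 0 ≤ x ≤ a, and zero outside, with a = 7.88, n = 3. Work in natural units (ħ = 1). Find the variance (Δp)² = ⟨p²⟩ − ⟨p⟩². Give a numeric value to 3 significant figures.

Compute ⟨p⟩ and ⟨p²⟩ separately; (Δp)² = ⟨p²⟩ − ⟨p⟩².
d/dx sin(nπx/a) = (nπ/a)·cos(nπx/a) and d²/dx² sin(nπx/a) = −(nπ/a)²·sin(nπx/a); on 0 ≤ x ≤ a, ∫sin²(nπx/a) dx = a/2 and ∫sin(nπx/a)·cos(nπx/a) dx = 0.
Normalization: ∫|u|² dx = 3.9400.
⟨p⟩ = 0.0000 and ⟨p²⟩ = 1.4305.
(Δp)² = 1.4305 − (0.0000)² = 1.4305.

1.43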